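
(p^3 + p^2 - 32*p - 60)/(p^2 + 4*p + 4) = (p^2 - p - 30)/(p + 2)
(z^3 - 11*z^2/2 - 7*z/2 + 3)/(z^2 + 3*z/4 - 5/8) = 4*(z^2 - 5*z - 6)/(4*z + 5)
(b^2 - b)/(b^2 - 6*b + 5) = b/(b - 5)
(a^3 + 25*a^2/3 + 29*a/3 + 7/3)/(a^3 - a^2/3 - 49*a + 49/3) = (3*a^2 + 4*a + 1)/(3*a^2 - 22*a + 7)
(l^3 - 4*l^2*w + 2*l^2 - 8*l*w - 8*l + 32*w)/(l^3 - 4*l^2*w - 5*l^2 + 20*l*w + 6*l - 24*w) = (l + 4)/(l - 3)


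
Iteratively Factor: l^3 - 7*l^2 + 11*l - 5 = (l - 5)*(l^2 - 2*l + 1) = (l - 5)*(l - 1)*(l - 1)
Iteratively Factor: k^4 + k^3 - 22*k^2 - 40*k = (k + 2)*(k^3 - k^2 - 20*k) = (k - 5)*(k + 2)*(k^2 + 4*k) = (k - 5)*(k + 2)*(k + 4)*(k)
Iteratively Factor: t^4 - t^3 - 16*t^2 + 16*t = (t - 4)*(t^3 + 3*t^2 - 4*t) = t*(t - 4)*(t^2 + 3*t - 4) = t*(t - 4)*(t - 1)*(t + 4)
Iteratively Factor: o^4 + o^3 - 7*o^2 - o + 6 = (o + 1)*(o^3 - 7*o + 6) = (o - 1)*(o + 1)*(o^2 + o - 6) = (o - 2)*(o - 1)*(o + 1)*(o + 3)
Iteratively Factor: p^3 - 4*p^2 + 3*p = (p - 1)*(p^2 - 3*p) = p*(p - 1)*(p - 3)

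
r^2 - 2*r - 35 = (r - 7)*(r + 5)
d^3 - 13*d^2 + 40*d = d*(d - 8)*(d - 5)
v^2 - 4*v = v*(v - 4)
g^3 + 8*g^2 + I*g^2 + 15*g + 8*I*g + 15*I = (g + 3)*(g + 5)*(g + I)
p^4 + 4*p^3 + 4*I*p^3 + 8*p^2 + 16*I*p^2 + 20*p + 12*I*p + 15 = (p + 1)*(p + 3)*(p - I)*(p + 5*I)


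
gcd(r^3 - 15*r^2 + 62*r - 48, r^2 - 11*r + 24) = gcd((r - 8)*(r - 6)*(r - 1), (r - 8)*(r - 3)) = r - 8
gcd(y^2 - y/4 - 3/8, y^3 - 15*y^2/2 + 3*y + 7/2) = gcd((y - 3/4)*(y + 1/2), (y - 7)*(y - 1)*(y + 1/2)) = y + 1/2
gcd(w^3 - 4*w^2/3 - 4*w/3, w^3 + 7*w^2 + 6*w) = w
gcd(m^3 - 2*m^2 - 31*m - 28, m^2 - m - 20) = m + 4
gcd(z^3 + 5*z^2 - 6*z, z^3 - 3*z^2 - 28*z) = z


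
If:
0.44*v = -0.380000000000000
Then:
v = -0.86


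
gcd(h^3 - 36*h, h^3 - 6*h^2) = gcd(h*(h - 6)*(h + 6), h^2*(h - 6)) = h^2 - 6*h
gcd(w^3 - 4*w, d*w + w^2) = w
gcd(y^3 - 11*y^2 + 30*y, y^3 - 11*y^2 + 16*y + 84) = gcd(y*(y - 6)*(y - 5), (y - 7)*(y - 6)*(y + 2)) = y - 6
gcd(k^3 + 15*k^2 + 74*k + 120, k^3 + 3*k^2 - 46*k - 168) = k^2 + 10*k + 24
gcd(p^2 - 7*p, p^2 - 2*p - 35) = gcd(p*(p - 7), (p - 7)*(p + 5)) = p - 7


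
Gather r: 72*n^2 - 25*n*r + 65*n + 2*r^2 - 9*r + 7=72*n^2 + 65*n + 2*r^2 + r*(-25*n - 9) + 7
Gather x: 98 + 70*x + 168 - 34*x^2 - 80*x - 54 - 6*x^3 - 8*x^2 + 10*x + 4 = -6*x^3 - 42*x^2 + 216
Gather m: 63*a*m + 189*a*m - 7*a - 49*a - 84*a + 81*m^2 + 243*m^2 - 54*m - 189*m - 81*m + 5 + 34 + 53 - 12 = -140*a + 324*m^2 + m*(252*a - 324) + 80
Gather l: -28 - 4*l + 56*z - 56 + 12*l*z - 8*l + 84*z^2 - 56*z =l*(12*z - 12) + 84*z^2 - 84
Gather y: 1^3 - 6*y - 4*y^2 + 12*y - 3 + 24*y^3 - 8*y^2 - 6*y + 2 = 24*y^3 - 12*y^2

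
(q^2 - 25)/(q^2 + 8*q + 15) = (q - 5)/(q + 3)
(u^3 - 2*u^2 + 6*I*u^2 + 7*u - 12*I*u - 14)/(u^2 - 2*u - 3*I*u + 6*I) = (u^2 + 6*I*u + 7)/(u - 3*I)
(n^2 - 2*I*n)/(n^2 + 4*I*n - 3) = n*(n - 2*I)/(n^2 + 4*I*n - 3)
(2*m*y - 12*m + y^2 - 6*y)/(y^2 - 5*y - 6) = (2*m + y)/(y + 1)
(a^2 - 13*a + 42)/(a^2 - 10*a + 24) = (a - 7)/(a - 4)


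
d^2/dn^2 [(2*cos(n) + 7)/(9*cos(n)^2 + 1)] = (-2268*(1 - cos(n)^2)^2 - 162*cos(n)^5 + 432*cos(n)^3 - 882*cos(n)^2 - 110*cos(n) + 2142)/(9*cos(n)^2 + 1)^3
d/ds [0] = 0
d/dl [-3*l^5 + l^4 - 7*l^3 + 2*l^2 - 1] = l*(-15*l^3 + 4*l^2 - 21*l + 4)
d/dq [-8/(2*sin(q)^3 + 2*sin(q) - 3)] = 16*(7*cos(q) - 3*cos(3*q))/(7*sin(q) - sin(3*q) - 6)^2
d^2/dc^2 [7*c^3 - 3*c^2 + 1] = 42*c - 6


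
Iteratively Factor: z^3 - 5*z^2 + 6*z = (z - 2)*(z^2 - 3*z) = (z - 3)*(z - 2)*(z)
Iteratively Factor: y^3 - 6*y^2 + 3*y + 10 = (y + 1)*(y^2 - 7*y + 10) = (y - 5)*(y + 1)*(y - 2)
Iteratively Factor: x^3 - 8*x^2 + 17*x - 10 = (x - 5)*(x^2 - 3*x + 2) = (x - 5)*(x - 1)*(x - 2)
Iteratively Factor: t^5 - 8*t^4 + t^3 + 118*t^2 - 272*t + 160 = (t - 5)*(t^4 - 3*t^3 - 14*t^2 + 48*t - 32) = (t - 5)*(t - 1)*(t^3 - 2*t^2 - 16*t + 32) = (t - 5)*(t - 1)*(t + 4)*(t^2 - 6*t + 8) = (t - 5)*(t - 2)*(t - 1)*(t + 4)*(t - 4)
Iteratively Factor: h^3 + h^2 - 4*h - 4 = (h - 2)*(h^2 + 3*h + 2) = (h - 2)*(h + 1)*(h + 2)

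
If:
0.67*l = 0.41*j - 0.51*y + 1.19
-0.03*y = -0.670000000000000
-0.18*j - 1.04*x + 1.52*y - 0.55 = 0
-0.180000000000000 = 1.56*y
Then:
No Solution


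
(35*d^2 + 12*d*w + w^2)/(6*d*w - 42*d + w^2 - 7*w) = (35*d^2 + 12*d*w + w^2)/(6*d*w - 42*d + w^2 - 7*w)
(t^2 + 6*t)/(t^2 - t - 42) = t/(t - 7)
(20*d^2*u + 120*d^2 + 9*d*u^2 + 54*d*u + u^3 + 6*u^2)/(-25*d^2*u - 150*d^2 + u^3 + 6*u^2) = (4*d + u)/(-5*d + u)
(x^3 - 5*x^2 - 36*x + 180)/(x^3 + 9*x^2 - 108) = (x^2 - 11*x + 30)/(x^2 + 3*x - 18)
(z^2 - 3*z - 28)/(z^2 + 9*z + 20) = (z - 7)/(z + 5)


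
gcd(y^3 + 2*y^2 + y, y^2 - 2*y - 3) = y + 1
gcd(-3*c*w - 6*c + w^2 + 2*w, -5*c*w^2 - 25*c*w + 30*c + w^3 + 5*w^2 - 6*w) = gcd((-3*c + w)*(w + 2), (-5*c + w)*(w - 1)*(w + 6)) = 1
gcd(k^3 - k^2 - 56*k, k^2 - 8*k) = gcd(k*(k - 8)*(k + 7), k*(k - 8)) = k^2 - 8*k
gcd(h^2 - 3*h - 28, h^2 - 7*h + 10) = 1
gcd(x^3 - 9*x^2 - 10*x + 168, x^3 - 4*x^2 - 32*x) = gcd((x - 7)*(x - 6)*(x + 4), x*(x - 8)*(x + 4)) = x + 4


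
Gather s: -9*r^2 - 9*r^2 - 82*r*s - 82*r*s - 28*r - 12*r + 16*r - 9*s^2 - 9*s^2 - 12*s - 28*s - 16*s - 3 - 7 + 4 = -18*r^2 - 24*r - 18*s^2 + s*(-164*r - 56) - 6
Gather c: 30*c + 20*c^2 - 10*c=20*c^2 + 20*c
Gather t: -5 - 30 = -35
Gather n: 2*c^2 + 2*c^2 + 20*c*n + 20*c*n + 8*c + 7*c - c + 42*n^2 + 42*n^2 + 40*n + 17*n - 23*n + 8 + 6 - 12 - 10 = 4*c^2 + 14*c + 84*n^2 + n*(40*c + 34) - 8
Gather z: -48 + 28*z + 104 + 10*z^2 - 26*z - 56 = 10*z^2 + 2*z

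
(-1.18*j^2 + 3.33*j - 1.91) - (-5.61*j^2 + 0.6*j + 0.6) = 4.43*j^2 + 2.73*j - 2.51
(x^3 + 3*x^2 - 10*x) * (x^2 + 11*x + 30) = x^5 + 14*x^4 + 53*x^3 - 20*x^2 - 300*x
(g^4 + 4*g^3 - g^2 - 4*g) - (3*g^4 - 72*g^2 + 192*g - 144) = -2*g^4 + 4*g^3 + 71*g^2 - 196*g + 144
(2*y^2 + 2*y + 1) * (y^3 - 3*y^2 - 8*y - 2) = 2*y^5 - 4*y^4 - 21*y^3 - 23*y^2 - 12*y - 2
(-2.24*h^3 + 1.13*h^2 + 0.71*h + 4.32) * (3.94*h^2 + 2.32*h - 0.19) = -8.8256*h^5 - 0.744600000000001*h^4 + 5.8446*h^3 + 18.4533*h^2 + 9.8875*h - 0.8208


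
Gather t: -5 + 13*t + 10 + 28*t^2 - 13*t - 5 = 28*t^2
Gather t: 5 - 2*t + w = -2*t + w + 5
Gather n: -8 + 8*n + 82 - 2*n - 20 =6*n + 54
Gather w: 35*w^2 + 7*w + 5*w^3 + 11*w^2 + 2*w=5*w^3 + 46*w^2 + 9*w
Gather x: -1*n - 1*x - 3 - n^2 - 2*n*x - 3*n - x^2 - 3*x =-n^2 - 4*n - x^2 + x*(-2*n - 4) - 3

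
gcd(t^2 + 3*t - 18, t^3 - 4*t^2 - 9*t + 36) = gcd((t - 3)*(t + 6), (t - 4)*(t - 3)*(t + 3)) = t - 3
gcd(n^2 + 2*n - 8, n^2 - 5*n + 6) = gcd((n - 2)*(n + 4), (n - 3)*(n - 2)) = n - 2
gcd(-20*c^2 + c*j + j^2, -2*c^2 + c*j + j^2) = 1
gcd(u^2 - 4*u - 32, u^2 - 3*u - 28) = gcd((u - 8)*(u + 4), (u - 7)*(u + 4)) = u + 4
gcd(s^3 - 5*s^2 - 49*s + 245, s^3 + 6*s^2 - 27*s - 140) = s^2 + 2*s - 35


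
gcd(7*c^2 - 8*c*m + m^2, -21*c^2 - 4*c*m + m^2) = 7*c - m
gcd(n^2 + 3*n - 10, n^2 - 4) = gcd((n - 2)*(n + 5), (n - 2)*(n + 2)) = n - 2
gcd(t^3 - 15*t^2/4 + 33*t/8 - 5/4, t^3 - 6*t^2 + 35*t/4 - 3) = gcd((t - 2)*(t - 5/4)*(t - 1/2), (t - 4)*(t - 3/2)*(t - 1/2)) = t - 1/2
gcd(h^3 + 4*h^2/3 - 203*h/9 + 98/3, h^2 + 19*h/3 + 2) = h + 6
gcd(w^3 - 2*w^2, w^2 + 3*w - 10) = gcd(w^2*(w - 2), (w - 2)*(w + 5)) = w - 2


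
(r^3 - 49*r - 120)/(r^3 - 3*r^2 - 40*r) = (r + 3)/r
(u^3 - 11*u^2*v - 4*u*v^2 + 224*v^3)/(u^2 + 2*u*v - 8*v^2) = (u^2 - 15*u*v + 56*v^2)/(u - 2*v)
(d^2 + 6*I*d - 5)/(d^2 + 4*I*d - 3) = (d + 5*I)/(d + 3*I)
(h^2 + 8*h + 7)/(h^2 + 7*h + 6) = (h + 7)/(h + 6)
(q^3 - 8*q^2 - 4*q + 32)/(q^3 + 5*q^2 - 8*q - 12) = (q^2 - 6*q - 16)/(q^2 + 7*q + 6)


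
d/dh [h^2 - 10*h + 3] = 2*h - 10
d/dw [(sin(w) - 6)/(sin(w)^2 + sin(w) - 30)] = (12*sin(w) + cos(w)^2 - 25)*cos(w)/(sin(w)^2 + sin(w) - 30)^2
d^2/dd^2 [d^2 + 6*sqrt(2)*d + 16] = 2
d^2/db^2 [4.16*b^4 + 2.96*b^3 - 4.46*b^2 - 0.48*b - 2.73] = 49.92*b^2 + 17.76*b - 8.92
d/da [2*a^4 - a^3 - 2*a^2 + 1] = a*(8*a^2 - 3*a - 4)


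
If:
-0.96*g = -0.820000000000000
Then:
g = 0.85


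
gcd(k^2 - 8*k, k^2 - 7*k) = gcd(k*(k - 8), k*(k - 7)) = k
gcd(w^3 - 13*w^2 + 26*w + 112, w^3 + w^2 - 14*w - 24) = w + 2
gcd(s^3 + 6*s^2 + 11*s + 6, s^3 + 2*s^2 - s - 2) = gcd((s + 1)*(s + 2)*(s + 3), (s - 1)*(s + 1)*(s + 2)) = s^2 + 3*s + 2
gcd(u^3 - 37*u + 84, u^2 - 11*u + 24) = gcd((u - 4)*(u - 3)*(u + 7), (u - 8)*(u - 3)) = u - 3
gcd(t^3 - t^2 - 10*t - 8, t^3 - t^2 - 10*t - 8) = t^3 - t^2 - 10*t - 8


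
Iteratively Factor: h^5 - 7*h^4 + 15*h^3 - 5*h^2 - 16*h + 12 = (h - 2)*(h^4 - 5*h^3 + 5*h^2 + 5*h - 6) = (h - 3)*(h - 2)*(h^3 - 2*h^2 - h + 2) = (h - 3)*(h - 2)^2*(h^2 - 1) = (h - 3)*(h - 2)^2*(h - 1)*(h + 1)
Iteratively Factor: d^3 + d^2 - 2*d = (d - 1)*(d^2 + 2*d) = d*(d - 1)*(d + 2)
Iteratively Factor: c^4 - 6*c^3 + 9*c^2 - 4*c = (c - 1)*(c^3 - 5*c^2 + 4*c) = (c - 4)*(c - 1)*(c^2 - c) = c*(c - 4)*(c - 1)*(c - 1)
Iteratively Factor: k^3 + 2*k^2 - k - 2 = (k - 1)*(k^2 + 3*k + 2) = (k - 1)*(k + 1)*(k + 2)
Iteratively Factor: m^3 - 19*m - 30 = (m + 2)*(m^2 - 2*m - 15) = (m - 5)*(m + 2)*(m + 3)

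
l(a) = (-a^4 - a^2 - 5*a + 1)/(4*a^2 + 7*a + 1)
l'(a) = (-8*a - 7)*(-a^4 - a^2 - 5*a + 1)/(4*a^2 + 7*a + 1)^2 + (-4*a^3 - 2*a - 5)/(4*a^2 + 7*a + 1)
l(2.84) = -1.62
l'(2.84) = -1.02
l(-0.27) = -3.80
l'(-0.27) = -23.38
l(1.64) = -0.74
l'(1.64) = -0.48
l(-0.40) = -2.43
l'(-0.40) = -4.55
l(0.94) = -0.48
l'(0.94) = -0.29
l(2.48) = -1.29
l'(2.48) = -0.85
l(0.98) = -0.49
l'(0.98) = -0.29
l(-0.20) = -8.16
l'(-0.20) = -164.57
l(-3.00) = -4.62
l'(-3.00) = 1.90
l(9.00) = -17.23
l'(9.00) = -4.07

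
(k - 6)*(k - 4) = k^2 - 10*k + 24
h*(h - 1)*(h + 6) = h^3 + 5*h^2 - 6*h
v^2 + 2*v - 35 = (v - 5)*(v + 7)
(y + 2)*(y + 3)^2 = y^3 + 8*y^2 + 21*y + 18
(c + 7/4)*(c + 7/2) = c^2 + 21*c/4 + 49/8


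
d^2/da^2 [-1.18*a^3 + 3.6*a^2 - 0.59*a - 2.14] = 7.2 - 7.08*a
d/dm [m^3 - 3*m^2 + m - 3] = 3*m^2 - 6*m + 1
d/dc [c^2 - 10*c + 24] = 2*c - 10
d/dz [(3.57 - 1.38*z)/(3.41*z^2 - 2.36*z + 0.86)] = (4.7058*z^2 - 24.3474*z + 7.2384)/(11.6281*z^4 - 16.0952*z^3 + 11.4348*z^2 - 4.0592*z + 0.7396)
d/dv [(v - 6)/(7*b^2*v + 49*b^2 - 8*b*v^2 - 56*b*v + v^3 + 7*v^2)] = (7*b^2*v + 49*b^2 - 8*b*v^2 - 56*b*v + v^3 + 7*v^2 - (v - 6)*(7*b^2 - 16*b*v - 56*b + 3*v^2 + 14*v))/(7*b^2*v + 49*b^2 - 8*b*v^2 - 56*b*v + v^3 + 7*v^2)^2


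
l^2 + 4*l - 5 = (l - 1)*(l + 5)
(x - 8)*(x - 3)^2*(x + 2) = x^4 - 12*x^3 + 29*x^2 + 42*x - 144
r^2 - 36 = (r - 6)*(r + 6)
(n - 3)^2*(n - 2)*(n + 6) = n^4 - 2*n^3 - 27*n^2 + 108*n - 108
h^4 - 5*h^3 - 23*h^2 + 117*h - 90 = (h - 6)*(h - 3)*(h - 1)*(h + 5)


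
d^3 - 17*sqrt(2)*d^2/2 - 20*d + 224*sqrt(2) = (d - 8*sqrt(2))*(d - 4*sqrt(2))*(d + 7*sqrt(2)/2)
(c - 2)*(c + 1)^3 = c^4 + c^3 - 3*c^2 - 5*c - 2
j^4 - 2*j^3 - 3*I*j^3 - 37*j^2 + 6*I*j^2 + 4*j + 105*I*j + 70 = (j - 7)*(j + 5)*(j - 2*I)*(j - I)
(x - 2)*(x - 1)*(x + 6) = x^3 + 3*x^2 - 16*x + 12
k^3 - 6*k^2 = k^2*(k - 6)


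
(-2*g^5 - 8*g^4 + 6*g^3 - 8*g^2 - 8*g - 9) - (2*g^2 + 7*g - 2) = -2*g^5 - 8*g^4 + 6*g^3 - 10*g^2 - 15*g - 7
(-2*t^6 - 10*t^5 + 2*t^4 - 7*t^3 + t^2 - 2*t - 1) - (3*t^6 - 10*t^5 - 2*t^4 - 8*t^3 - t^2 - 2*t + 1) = -5*t^6 + 4*t^4 + t^3 + 2*t^2 - 2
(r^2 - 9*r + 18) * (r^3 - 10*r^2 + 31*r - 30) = r^5 - 19*r^4 + 139*r^3 - 489*r^2 + 828*r - 540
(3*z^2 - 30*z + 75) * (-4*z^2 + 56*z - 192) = -12*z^4 + 288*z^3 - 2556*z^2 + 9960*z - 14400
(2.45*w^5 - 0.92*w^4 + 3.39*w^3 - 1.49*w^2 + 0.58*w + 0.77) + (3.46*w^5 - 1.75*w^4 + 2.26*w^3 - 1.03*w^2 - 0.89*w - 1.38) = 5.91*w^5 - 2.67*w^4 + 5.65*w^3 - 2.52*w^2 - 0.31*w - 0.61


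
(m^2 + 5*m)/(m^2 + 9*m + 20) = m/(m + 4)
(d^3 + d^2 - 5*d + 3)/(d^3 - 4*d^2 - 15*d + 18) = (d - 1)/(d - 6)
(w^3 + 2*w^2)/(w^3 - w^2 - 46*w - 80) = w^2/(w^2 - 3*w - 40)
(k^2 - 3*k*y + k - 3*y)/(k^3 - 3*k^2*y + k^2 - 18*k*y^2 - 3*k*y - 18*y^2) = (-k + 3*y)/(-k^2 + 3*k*y + 18*y^2)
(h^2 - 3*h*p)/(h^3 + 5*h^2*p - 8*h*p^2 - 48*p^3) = h/(h^2 + 8*h*p + 16*p^2)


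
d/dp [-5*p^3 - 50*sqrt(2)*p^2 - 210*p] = -15*p^2 - 100*sqrt(2)*p - 210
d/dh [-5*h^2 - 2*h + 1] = -10*h - 2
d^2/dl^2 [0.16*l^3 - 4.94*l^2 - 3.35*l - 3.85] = 0.96*l - 9.88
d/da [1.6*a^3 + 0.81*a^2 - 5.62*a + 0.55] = 4.8*a^2 + 1.62*a - 5.62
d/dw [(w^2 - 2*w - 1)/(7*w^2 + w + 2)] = 3*(5*w^2 + 6*w - 1)/(49*w^4 + 14*w^3 + 29*w^2 + 4*w + 4)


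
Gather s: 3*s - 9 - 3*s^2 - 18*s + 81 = -3*s^2 - 15*s + 72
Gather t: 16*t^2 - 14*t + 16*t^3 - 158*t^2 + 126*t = 16*t^3 - 142*t^2 + 112*t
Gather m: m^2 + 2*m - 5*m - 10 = m^2 - 3*m - 10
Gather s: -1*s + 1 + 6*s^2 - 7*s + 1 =6*s^2 - 8*s + 2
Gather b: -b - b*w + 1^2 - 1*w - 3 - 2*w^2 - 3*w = b*(-w - 1) - 2*w^2 - 4*w - 2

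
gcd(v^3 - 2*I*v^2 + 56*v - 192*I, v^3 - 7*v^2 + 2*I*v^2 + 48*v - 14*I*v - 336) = v^2 + 2*I*v + 48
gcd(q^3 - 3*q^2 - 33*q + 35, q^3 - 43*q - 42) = q - 7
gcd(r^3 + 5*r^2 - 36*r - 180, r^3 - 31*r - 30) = r^2 - r - 30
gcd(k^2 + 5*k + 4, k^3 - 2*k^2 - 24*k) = k + 4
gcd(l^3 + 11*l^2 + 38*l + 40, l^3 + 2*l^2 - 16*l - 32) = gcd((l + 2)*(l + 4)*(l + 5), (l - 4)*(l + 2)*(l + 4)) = l^2 + 6*l + 8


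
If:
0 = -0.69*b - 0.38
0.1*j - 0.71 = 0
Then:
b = -0.55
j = 7.10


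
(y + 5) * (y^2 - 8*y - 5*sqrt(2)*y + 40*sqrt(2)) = y^3 - 5*sqrt(2)*y^2 - 3*y^2 - 40*y + 15*sqrt(2)*y + 200*sqrt(2)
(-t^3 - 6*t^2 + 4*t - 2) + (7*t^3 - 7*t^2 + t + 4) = 6*t^3 - 13*t^2 + 5*t + 2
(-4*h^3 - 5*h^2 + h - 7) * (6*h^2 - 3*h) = -24*h^5 - 18*h^4 + 21*h^3 - 45*h^2 + 21*h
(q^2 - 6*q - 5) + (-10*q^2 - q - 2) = -9*q^2 - 7*q - 7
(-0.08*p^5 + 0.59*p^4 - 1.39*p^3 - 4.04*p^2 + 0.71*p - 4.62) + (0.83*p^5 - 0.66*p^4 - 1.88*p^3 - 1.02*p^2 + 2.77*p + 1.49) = 0.75*p^5 - 0.0700000000000001*p^4 - 3.27*p^3 - 5.06*p^2 + 3.48*p - 3.13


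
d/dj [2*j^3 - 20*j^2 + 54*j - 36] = 6*j^2 - 40*j + 54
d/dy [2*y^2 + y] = 4*y + 1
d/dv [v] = 1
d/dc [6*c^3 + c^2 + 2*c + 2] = 18*c^2 + 2*c + 2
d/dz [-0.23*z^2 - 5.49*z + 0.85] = -0.46*z - 5.49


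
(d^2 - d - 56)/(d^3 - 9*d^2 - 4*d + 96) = (d + 7)/(d^2 - d - 12)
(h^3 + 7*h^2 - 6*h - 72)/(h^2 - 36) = (h^2 + h - 12)/(h - 6)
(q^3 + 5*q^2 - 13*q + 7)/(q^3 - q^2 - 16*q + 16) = (q^2 + 6*q - 7)/(q^2 - 16)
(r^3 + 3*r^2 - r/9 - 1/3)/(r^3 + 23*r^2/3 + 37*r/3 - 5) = (r + 1/3)/(r + 5)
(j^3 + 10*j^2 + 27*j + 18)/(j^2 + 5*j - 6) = (j^2 + 4*j + 3)/(j - 1)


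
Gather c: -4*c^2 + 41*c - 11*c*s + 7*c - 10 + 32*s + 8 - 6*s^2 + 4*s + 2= -4*c^2 + c*(48 - 11*s) - 6*s^2 + 36*s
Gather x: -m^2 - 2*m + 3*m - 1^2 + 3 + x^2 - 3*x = -m^2 + m + x^2 - 3*x + 2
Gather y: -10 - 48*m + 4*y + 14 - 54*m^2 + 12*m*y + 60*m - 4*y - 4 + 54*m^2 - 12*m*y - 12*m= 0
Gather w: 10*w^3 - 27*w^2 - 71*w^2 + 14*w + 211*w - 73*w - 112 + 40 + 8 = 10*w^3 - 98*w^2 + 152*w - 64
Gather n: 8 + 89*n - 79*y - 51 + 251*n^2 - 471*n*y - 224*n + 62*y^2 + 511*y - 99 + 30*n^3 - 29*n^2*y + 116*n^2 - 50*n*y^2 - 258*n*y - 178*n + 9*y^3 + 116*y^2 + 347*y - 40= 30*n^3 + n^2*(367 - 29*y) + n*(-50*y^2 - 729*y - 313) + 9*y^3 + 178*y^2 + 779*y - 182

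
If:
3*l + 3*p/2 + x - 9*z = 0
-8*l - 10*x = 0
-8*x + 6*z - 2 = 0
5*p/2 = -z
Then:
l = 80/311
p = -22/933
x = -64/311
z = 55/933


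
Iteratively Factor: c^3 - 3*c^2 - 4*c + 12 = (c - 2)*(c^2 - c - 6) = (c - 3)*(c - 2)*(c + 2)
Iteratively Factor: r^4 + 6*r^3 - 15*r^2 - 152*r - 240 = (r + 4)*(r^3 + 2*r^2 - 23*r - 60) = (r + 4)^2*(r^2 - 2*r - 15) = (r - 5)*(r + 4)^2*(r + 3)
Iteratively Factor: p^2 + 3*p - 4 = (p + 4)*(p - 1)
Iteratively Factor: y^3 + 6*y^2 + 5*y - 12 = (y + 3)*(y^2 + 3*y - 4) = (y - 1)*(y + 3)*(y + 4)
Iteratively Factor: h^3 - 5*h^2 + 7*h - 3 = (h - 3)*(h^2 - 2*h + 1) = (h - 3)*(h - 1)*(h - 1)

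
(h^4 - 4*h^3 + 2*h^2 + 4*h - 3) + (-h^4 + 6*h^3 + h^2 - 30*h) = 2*h^3 + 3*h^2 - 26*h - 3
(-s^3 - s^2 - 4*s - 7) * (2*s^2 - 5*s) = -2*s^5 + 3*s^4 - 3*s^3 + 6*s^2 + 35*s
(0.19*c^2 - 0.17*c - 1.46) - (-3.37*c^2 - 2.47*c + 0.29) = 3.56*c^2 + 2.3*c - 1.75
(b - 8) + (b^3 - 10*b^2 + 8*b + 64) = b^3 - 10*b^2 + 9*b + 56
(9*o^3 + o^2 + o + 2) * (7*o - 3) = 63*o^4 - 20*o^3 + 4*o^2 + 11*o - 6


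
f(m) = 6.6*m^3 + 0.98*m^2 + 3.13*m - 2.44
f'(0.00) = 3.13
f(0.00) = -2.44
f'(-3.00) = 175.45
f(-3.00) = -181.21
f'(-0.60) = 9.08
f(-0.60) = -5.39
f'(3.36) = 233.25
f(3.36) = 269.50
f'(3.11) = 200.73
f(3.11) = 215.30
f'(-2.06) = 83.12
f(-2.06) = -62.43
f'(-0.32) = 4.53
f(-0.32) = -3.56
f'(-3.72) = 269.84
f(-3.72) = -340.28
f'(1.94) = 81.45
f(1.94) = 55.51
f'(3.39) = 237.32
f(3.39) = 276.56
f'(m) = 19.8*m^2 + 1.96*m + 3.13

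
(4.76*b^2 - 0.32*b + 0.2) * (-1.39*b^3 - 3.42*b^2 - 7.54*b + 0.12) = -6.6164*b^5 - 15.8344*b^4 - 35.074*b^3 + 2.3*b^2 - 1.5464*b + 0.024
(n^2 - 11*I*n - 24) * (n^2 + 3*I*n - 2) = n^4 - 8*I*n^3 + 7*n^2 - 50*I*n + 48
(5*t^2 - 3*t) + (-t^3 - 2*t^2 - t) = -t^3 + 3*t^2 - 4*t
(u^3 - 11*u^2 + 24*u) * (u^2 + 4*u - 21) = u^5 - 7*u^4 - 41*u^3 + 327*u^2 - 504*u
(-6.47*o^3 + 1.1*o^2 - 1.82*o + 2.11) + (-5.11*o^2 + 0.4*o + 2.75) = -6.47*o^3 - 4.01*o^2 - 1.42*o + 4.86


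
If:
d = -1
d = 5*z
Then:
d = -1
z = -1/5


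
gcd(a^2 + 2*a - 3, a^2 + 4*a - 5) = a - 1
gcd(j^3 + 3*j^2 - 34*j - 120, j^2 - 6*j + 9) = 1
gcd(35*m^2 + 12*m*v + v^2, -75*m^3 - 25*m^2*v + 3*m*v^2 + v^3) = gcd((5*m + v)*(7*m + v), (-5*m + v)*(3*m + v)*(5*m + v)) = 5*m + v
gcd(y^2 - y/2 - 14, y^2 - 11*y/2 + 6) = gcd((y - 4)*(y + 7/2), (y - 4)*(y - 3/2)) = y - 4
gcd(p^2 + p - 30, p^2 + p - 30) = p^2 + p - 30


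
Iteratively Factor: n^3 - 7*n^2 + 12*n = (n - 3)*(n^2 - 4*n) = (n - 4)*(n - 3)*(n)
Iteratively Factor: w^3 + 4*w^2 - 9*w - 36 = (w + 3)*(w^2 + w - 12) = (w + 3)*(w + 4)*(w - 3)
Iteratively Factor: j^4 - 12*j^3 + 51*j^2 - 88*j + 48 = (j - 4)*(j^3 - 8*j^2 + 19*j - 12) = (j - 4)*(j - 3)*(j^2 - 5*j + 4) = (j - 4)*(j - 3)*(j - 1)*(j - 4)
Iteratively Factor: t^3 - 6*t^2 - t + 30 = (t - 3)*(t^2 - 3*t - 10) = (t - 3)*(t + 2)*(t - 5)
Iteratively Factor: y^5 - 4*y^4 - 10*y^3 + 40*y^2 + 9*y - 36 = (y + 3)*(y^4 - 7*y^3 + 11*y^2 + 7*y - 12) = (y - 1)*(y + 3)*(y^3 - 6*y^2 + 5*y + 12) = (y - 3)*(y - 1)*(y + 3)*(y^2 - 3*y - 4) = (y - 3)*(y - 1)*(y + 1)*(y + 3)*(y - 4)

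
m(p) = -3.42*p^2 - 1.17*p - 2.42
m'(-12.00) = 80.91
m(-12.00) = -480.86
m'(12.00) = -83.25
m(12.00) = -508.94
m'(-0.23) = 0.40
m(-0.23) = -2.33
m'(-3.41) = 22.15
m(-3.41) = -38.20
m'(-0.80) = 4.30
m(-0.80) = -3.67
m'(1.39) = -10.68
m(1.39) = -10.65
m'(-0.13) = -0.28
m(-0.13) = -2.33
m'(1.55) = -11.77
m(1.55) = -12.45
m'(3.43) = -24.63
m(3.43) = -46.67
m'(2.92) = -21.14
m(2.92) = -35.00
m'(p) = -6.84*p - 1.17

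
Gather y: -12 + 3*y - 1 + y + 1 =4*y - 12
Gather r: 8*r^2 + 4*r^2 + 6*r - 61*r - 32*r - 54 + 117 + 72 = 12*r^2 - 87*r + 135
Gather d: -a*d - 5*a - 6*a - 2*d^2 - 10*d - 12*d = -11*a - 2*d^2 + d*(-a - 22)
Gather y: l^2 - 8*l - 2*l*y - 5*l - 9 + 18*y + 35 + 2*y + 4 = l^2 - 13*l + y*(20 - 2*l) + 30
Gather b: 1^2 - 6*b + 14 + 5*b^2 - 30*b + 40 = 5*b^2 - 36*b + 55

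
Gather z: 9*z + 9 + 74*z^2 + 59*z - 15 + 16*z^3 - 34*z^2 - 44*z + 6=16*z^3 + 40*z^2 + 24*z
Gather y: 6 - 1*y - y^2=-y^2 - y + 6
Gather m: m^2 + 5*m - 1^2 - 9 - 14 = m^2 + 5*m - 24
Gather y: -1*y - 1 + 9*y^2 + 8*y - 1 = 9*y^2 + 7*y - 2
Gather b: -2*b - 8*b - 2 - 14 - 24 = -10*b - 40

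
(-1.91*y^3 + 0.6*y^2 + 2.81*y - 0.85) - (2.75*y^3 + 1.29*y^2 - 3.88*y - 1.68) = -4.66*y^3 - 0.69*y^2 + 6.69*y + 0.83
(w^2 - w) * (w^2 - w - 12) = w^4 - 2*w^3 - 11*w^2 + 12*w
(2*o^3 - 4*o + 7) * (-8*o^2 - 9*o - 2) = -16*o^5 - 18*o^4 + 28*o^3 - 20*o^2 - 55*o - 14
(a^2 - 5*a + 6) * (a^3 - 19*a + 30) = a^5 - 5*a^4 - 13*a^3 + 125*a^2 - 264*a + 180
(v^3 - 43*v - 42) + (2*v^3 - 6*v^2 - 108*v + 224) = 3*v^3 - 6*v^2 - 151*v + 182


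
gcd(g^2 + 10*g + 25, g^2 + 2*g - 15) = g + 5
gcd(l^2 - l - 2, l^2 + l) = l + 1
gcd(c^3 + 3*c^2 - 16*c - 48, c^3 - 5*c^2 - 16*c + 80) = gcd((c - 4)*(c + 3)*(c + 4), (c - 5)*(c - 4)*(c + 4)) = c^2 - 16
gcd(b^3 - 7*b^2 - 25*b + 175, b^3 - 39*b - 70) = b^2 - 2*b - 35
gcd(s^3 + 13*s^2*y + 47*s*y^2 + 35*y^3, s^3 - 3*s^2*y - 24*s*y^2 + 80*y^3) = s + 5*y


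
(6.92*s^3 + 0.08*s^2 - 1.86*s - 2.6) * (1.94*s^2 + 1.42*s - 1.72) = 13.4248*s^5 + 9.9816*s^4 - 15.3972*s^3 - 7.8228*s^2 - 0.492799999999999*s + 4.472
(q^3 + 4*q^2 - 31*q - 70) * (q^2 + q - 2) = q^5 + 5*q^4 - 29*q^3 - 109*q^2 - 8*q + 140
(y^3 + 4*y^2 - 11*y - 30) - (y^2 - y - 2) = y^3 + 3*y^2 - 10*y - 28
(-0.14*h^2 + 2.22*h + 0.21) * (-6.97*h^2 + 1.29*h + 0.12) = 0.9758*h^4 - 15.654*h^3 + 1.3833*h^2 + 0.5373*h + 0.0252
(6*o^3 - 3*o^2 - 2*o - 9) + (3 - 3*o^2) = 6*o^3 - 6*o^2 - 2*o - 6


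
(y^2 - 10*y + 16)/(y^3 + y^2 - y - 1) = (y^2 - 10*y + 16)/(y^3 + y^2 - y - 1)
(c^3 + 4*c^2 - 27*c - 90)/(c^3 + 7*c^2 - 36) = (c - 5)/(c - 2)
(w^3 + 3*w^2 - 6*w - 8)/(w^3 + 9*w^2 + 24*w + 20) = (w^3 + 3*w^2 - 6*w - 8)/(w^3 + 9*w^2 + 24*w + 20)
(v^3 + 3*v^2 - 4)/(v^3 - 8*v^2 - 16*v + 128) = (v^3 + 3*v^2 - 4)/(v^3 - 8*v^2 - 16*v + 128)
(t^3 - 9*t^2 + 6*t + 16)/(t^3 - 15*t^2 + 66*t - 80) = (t + 1)/(t - 5)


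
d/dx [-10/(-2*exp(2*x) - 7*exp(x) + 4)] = (-40*exp(x) - 70)*exp(x)/(2*exp(2*x) + 7*exp(x) - 4)^2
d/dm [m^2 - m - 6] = 2*m - 1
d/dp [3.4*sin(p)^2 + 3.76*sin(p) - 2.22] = (6.8*sin(p) + 3.76)*cos(p)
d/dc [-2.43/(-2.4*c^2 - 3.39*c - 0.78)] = (-11.664*c - 8.2377)/(2.4*c^2 + 3.39*c + 0.78)^2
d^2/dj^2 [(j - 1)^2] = 2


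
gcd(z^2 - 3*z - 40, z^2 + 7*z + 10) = z + 5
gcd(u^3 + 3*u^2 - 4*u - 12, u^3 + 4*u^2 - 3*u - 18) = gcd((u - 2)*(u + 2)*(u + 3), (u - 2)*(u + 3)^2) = u^2 + u - 6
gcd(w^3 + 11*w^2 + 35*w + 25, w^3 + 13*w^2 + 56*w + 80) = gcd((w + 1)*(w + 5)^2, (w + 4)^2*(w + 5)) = w + 5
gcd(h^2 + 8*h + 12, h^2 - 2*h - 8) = h + 2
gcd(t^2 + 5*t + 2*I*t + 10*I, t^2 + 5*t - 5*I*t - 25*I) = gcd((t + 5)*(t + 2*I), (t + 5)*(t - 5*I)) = t + 5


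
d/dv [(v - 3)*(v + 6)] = 2*v + 3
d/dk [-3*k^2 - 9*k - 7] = -6*k - 9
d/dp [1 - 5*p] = -5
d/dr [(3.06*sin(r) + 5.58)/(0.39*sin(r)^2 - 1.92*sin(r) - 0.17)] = (-1.1934*sin(r)^2 - 4.3524*sin(r) + 10.1934)*cos(r)/(0.1521*sin(r)^4 - 1.4976*sin(r)^3 + 3.5538*sin(r)^2 + 0.6528*sin(r) + 0.0289)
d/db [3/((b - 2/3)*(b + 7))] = 9*(-6*b - 19)/(9*b^4 + 114*b^3 + 277*b^2 - 532*b + 196)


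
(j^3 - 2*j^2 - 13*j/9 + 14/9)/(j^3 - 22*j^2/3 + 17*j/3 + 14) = (j - 2/3)/(j - 6)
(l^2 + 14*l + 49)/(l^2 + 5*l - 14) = (l + 7)/(l - 2)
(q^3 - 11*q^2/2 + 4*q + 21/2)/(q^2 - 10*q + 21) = (2*q^2 - 5*q - 7)/(2*(q - 7))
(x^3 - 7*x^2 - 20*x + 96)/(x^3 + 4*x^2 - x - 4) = (x^2 - 11*x + 24)/(x^2 - 1)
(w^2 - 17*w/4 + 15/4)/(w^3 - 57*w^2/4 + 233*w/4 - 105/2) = (w - 3)/(w^2 - 13*w + 42)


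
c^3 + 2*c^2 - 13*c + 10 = (c - 2)*(c - 1)*(c + 5)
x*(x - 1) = x^2 - x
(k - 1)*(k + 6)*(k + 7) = k^3 + 12*k^2 + 29*k - 42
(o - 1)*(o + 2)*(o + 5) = o^3 + 6*o^2 + 3*o - 10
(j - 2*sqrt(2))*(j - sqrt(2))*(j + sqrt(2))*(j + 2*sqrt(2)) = j^4 - 10*j^2 + 16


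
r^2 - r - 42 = (r - 7)*(r + 6)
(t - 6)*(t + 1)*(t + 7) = t^3 + 2*t^2 - 41*t - 42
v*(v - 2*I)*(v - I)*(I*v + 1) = I*v^4 + 4*v^3 - 5*I*v^2 - 2*v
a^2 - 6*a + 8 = (a - 4)*(a - 2)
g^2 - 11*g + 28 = (g - 7)*(g - 4)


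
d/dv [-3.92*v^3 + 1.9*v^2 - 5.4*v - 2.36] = -11.76*v^2 + 3.8*v - 5.4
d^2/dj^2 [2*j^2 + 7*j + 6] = 4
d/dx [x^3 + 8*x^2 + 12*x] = 3*x^2 + 16*x + 12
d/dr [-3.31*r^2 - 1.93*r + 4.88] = -6.62*r - 1.93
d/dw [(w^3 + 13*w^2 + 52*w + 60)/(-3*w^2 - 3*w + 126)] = (-w^4 - 2*w^3 + 165*w^2 + 1212*w + 2244)/(3*(w^4 + 2*w^3 - 83*w^2 - 84*w + 1764))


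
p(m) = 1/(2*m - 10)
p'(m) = -2/(2*m - 10)^2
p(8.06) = 0.16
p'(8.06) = -0.05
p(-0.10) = -0.10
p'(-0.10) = -0.02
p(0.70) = -0.12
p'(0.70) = -0.03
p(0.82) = -0.12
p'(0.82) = -0.03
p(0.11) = -0.10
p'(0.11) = -0.02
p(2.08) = -0.17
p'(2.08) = -0.06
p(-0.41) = -0.09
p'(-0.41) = -0.02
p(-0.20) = -0.10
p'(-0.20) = -0.02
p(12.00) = 0.07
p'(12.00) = -0.01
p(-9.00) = -0.04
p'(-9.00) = 0.00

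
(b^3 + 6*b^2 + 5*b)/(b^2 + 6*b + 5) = b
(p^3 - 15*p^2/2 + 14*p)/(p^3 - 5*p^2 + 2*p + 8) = p*(2*p - 7)/(2*(p^2 - p - 2))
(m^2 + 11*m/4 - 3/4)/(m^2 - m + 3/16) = 4*(m + 3)/(4*m - 3)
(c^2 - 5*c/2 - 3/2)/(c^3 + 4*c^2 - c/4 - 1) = 2*(c - 3)/(2*c^2 + 7*c - 4)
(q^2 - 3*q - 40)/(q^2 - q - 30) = (q - 8)/(q - 6)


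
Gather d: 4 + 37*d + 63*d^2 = 63*d^2 + 37*d + 4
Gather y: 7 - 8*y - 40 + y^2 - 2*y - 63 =y^2 - 10*y - 96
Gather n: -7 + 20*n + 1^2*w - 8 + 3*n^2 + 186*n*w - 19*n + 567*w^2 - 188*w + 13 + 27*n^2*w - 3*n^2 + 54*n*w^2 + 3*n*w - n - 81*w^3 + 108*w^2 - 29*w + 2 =27*n^2*w + n*(54*w^2 + 189*w) - 81*w^3 + 675*w^2 - 216*w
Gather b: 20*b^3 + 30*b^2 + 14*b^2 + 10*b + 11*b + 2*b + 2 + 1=20*b^3 + 44*b^2 + 23*b + 3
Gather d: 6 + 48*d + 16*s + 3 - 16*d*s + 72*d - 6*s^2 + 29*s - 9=d*(120 - 16*s) - 6*s^2 + 45*s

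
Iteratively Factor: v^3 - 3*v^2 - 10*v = (v + 2)*(v^2 - 5*v) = (v - 5)*(v + 2)*(v)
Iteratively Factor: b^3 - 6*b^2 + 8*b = (b - 2)*(b^2 - 4*b) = (b - 4)*(b - 2)*(b)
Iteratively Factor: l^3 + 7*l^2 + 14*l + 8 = (l + 4)*(l^2 + 3*l + 2) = (l + 1)*(l + 4)*(l + 2)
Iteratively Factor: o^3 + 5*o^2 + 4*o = (o)*(o^2 + 5*o + 4) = o*(o + 4)*(o + 1)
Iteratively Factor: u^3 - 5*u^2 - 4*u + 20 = (u - 5)*(u^2 - 4) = (u - 5)*(u + 2)*(u - 2)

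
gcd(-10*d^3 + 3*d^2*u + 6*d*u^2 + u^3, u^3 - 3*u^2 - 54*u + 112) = 1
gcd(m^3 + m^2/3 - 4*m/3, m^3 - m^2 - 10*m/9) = m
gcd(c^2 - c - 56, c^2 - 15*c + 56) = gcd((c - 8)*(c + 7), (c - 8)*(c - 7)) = c - 8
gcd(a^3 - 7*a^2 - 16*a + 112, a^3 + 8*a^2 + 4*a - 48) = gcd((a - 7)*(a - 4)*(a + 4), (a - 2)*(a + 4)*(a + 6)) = a + 4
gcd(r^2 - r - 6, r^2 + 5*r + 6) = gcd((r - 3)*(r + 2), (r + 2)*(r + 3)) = r + 2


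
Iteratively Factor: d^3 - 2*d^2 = (d)*(d^2 - 2*d) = d^2*(d - 2)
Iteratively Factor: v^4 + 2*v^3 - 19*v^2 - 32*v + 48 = (v + 4)*(v^3 - 2*v^2 - 11*v + 12) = (v - 4)*(v + 4)*(v^2 + 2*v - 3) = (v - 4)*(v - 1)*(v + 4)*(v + 3)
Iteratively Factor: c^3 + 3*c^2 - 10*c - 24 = (c + 4)*(c^2 - c - 6) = (c - 3)*(c + 4)*(c + 2)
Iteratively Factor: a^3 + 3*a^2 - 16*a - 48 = (a - 4)*(a^2 + 7*a + 12) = (a - 4)*(a + 4)*(a + 3)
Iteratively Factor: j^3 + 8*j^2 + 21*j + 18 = (j + 3)*(j^2 + 5*j + 6) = (j + 3)^2*(j + 2)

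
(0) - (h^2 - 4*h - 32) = -h^2 + 4*h + 32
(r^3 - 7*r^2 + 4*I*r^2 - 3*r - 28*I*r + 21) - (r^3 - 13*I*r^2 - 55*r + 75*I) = -7*r^2 + 17*I*r^2 + 52*r - 28*I*r + 21 - 75*I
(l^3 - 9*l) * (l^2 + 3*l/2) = l^5 + 3*l^4/2 - 9*l^3 - 27*l^2/2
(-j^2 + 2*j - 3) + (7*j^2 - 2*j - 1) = 6*j^2 - 4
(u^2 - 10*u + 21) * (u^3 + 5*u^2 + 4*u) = u^5 - 5*u^4 - 25*u^3 + 65*u^2 + 84*u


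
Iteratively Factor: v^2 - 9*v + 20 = (v - 5)*(v - 4)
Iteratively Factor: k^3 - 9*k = (k)*(k^2 - 9) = k*(k + 3)*(k - 3)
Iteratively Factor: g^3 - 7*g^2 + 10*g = (g - 2)*(g^2 - 5*g) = (g - 5)*(g - 2)*(g)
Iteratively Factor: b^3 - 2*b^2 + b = (b - 1)*(b^2 - b) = b*(b - 1)*(b - 1)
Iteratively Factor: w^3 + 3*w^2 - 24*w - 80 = (w + 4)*(w^2 - w - 20) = (w - 5)*(w + 4)*(w + 4)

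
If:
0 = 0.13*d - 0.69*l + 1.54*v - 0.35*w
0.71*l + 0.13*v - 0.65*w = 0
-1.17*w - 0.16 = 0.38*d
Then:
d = -3.07894736842105*w - 0.421052631578947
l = 0.763642793908955*w - 0.00601452918069834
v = 0.829335510189556*w + 0.0328485824484294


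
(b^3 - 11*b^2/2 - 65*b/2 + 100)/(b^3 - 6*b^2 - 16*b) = (2*b^2 + 5*b - 25)/(2*b*(b + 2))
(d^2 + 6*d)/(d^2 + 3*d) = (d + 6)/(d + 3)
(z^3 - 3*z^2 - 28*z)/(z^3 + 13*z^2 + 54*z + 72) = z*(z - 7)/(z^2 + 9*z + 18)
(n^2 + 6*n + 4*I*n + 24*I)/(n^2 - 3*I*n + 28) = (n + 6)/(n - 7*I)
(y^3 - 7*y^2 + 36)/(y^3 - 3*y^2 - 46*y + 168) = (y^2 - y - 6)/(y^2 + 3*y - 28)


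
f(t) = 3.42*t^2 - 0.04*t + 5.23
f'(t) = 6.84*t - 0.04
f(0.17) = 5.32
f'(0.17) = 1.12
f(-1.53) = 13.30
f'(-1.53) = -10.51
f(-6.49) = 149.54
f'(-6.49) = -44.43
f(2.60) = 28.25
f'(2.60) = 17.74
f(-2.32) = 23.73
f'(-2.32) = -15.91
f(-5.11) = 94.74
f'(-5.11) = -34.99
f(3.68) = 51.40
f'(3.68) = 25.13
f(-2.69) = 30.09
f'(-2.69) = -18.44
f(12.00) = 497.23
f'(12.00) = 82.04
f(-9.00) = 282.61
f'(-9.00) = -61.60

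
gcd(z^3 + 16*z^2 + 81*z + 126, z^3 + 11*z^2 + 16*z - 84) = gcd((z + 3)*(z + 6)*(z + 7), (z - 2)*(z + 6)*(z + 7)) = z^2 + 13*z + 42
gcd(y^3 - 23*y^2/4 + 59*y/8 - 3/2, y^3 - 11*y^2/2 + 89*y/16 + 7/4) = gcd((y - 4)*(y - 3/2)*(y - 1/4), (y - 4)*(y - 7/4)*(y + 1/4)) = y - 4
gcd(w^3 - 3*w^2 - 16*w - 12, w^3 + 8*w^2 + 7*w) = w + 1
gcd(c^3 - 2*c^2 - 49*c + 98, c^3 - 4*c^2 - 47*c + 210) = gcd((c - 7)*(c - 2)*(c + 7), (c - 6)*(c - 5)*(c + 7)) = c + 7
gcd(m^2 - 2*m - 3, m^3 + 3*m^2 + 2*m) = m + 1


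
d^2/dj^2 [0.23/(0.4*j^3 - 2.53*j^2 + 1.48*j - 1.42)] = ((1.1638 - 0.552*j)*(0.4*j^3 - 2.53*j^2 + 1.48*j - 1.42) + 0.23*(1.2*j^2 - 5.06*j + 1.48)*(2.4*j^2 - 10.12*j + 2.96))/(0.4*j^3 - 2.53*j^2 + 1.48*j - 1.42)^3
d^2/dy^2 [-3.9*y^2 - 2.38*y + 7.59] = -7.80000000000000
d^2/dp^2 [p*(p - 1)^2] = 6*p - 4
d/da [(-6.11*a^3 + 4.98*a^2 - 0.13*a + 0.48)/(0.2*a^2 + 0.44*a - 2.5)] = (-1.222*a^4 - 5.3768*a^3 + 48.0422*a^2 - 25.092*a + 0.1138)/(0.04*a^4 + 0.176*a^3 - 0.8064*a^2 - 2.2*a + 6.25)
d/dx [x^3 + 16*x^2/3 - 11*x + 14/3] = 3*x^2 + 32*x/3 - 11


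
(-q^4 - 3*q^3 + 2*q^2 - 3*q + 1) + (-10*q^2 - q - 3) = -q^4 - 3*q^3 - 8*q^2 - 4*q - 2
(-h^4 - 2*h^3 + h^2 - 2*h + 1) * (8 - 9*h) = 9*h^5 + 10*h^4 - 25*h^3 + 26*h^2 - 25*h + 8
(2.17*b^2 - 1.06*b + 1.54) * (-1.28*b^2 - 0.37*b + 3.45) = -2.7776*b^4 + 0.5539*b^3 + 5.9075*b^2 - 4.2268*b + 5.313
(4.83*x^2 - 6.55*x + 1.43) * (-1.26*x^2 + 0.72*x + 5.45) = -6.0858*x^4 + 11.7306*x^3 + 19.8057*x^2 - 34.6679*x + 7.7935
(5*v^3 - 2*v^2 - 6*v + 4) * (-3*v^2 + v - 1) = -15*v^5 + 11*v^4 + 11*v^3 - 16*v^2 + 10*v - 4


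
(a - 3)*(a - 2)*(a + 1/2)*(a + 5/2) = a^4 - 2*a^3 - 31*a^2/4 + 47*a/4 + 15/2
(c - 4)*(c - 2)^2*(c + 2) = c^4 - 6*c^3 + 4*c^2 + 24*c - 32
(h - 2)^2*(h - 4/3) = h^3 - 16*h^2/3 + 28*h/3 - 16/3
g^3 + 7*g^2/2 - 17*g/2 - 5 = (g - 2)*(g + 1/2)*(g + 5)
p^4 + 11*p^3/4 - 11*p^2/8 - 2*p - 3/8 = (p - 1)*(p + 1/4)*(p + 1/2)*(p + 3)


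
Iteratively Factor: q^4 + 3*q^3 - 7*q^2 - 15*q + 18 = (q - 1)*(q^3 + 4*q^2 - 3*q - 18) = (q - 2)*(q - 1)*(q^2 + 6*q + 9) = (q - 2)*(q - 1)*(q + 3)*(q + 3)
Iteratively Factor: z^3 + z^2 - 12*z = (z)*(z^2 + z - 12) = z*(z - 3)*(z + 4)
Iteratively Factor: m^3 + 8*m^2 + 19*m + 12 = (m + 1)*(m^2 + 7*m + 12) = (m + 1)*(m + 4)*(m + 3)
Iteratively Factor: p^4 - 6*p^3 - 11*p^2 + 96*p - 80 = (p - 4)*(p^3 - 2*p^2 - 19*p + 20) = (p - 4)*(p + 4)*(p^2 - 6*p + 5) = (p - 5)*(p - 4)*(p + 4)*(p - 1)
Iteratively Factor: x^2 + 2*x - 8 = (x + 4)*(x - 2)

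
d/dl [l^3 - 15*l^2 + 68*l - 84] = 3*l^2 - 30*l + 68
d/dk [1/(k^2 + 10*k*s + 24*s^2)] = 2*(-k - 5*s)/(k^2 + 10*k*s + 24*s^2)^2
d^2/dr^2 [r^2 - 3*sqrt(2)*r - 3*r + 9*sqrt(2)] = 2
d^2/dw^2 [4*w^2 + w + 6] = 8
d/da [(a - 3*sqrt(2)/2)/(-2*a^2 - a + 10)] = (-2*a^2 - a + (2*a - 3*sqrt(2))*(4*a + 1)/2 + 10)/(2*a^2 + a - 10)^2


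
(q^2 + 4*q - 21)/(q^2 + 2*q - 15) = (q + 7)/(q + 5)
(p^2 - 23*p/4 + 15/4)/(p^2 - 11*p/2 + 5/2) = (4*p - 3)/(2*(2*p - 1))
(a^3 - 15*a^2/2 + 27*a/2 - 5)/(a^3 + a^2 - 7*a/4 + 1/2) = 2*(a^2 - 7*a + 10)/(2*a^2 + 3*a - 2)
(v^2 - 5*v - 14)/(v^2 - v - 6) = (v - 7)/(v - 3)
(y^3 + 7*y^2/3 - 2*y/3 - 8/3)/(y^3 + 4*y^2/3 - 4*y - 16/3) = (y - 1)/(y - 2)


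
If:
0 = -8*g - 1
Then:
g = -1/8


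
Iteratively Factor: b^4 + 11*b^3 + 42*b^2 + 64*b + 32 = (b + 4)*(b^3 + 7*b^2 + 14*b + 8) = (b + 4)^2*(b^2 + 3*b + 2) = (b + 1)*(b + 4)^2*(b + 2)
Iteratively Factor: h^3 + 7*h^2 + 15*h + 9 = (h + 3)*(h^2 + 4*h + 3) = (h + 1)*(h + 3)*(h + 3)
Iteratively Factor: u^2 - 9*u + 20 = (u - 5)*(u - 4)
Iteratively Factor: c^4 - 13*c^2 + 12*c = (c - 1)*(c^3 + c^2 - 12*c) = c*(c - 1)*(c^2 + c - 12) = c*(c - 1)*(c + 4)*(c - 3)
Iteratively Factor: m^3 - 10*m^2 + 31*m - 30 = (m - 3)*(m^2 - 7*m + 10) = (m - 5)*(m - 3)*(m - 2)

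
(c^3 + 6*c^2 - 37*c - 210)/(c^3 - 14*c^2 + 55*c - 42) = (c^2 + 12*c + 35)/(c^2 - 8*c + 7)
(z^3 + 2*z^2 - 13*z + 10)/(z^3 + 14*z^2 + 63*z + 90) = (z^2 - 3*z + 2)/(z^2 + 9*z + 18)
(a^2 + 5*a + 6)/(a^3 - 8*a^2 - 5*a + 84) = (a + 2)/(a^2 - 11*a + 28)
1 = 1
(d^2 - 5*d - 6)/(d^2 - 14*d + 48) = (d + 1)/(d - 8)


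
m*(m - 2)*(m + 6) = m^3 + 4*m^2 - 12*m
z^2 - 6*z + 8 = (z - 4)*(z - 2)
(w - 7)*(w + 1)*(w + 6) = w^3 - 43*w - 42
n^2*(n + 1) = n^3 + n^2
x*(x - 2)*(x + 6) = x^3 + 4*x^2 - 12*x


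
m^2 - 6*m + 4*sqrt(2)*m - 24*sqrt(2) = (m - 6)*(m + 4*sqrt(2))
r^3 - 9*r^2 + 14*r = r*(r - 7)*(r - 2)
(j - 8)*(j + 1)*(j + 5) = j^3 - 2*j^2 - 43*j - 40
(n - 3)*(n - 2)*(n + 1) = n^3 - 4*n^2 + n + 6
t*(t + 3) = t^2 + 3*t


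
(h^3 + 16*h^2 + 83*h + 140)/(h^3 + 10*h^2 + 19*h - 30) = (h^2 + 11*h + 28)/(h^2 + 5*h - 6)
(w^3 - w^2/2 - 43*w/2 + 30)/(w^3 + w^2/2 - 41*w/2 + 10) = (2*w - 3)/(2*w - 1)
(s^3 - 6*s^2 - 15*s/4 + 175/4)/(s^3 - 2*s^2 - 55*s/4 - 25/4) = (2*s - 7)/(2*s + 1)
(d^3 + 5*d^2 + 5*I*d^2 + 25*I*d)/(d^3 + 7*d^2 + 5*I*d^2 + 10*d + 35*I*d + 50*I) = d/(d + 2)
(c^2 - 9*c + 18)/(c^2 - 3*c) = (c - 6)/c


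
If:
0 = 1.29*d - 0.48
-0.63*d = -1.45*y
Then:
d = 0.37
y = 0.16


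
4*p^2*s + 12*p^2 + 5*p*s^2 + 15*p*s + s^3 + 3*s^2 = (p + s)*(4*p + s)*(s + 3)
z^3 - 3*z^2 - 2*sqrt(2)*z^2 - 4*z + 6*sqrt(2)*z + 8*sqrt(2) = (z - 4)*(z + 1)*(z - 2*sqrt(2))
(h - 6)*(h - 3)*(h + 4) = h^3 - 5*h^2 - 18*h + 72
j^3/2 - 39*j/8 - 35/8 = (j/2 + 1/2)*(j - 7/2)*(j + 5/2)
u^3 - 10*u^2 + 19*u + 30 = (u - 6)*(u - 5)*(u + 1)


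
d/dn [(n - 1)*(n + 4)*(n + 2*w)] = 3*n^2 + 4*n*w + 6*n + 6*w - 4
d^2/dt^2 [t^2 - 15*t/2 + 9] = 2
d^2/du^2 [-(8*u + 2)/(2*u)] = -2/u^3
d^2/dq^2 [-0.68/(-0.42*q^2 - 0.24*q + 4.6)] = (-0.239904*q^2 - 0.137088*q + 0.68*(0.84*q + 0.24)*(1.68*q + 0.48) + 2.62752)/(0.42*q^2 + 0.24*q - 4.6)^3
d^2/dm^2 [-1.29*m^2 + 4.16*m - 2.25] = -2.58000000000000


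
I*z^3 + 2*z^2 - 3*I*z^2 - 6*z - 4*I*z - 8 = (z - 4)*(z - 2*I)*(I*z + I)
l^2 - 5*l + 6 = (l - 3)*(l - 2)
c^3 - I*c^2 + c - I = (c - I)^2*(c + I)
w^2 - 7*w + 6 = (w - 6)*(w - 1)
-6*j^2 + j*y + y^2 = (-2*j + y)*(3*j + y)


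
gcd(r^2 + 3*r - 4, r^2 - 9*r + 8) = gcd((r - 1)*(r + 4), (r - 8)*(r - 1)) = r - 1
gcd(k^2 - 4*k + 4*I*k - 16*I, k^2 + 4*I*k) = k + 4*I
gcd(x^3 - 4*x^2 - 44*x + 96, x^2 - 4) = x - 2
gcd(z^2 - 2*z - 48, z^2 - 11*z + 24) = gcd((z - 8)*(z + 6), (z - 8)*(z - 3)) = z - 8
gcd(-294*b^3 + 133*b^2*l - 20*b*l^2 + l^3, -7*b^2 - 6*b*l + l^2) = 7*b - l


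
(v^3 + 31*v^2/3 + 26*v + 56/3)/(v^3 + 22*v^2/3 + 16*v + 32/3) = (v + 7)/(v + 4)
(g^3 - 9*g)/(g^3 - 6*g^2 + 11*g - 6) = g*(g + 3)/(g^2 - 3*g + 2)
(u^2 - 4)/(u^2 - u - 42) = (4 - u^2)/(-u^2 + u + 42)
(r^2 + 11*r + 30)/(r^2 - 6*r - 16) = (r^2 + 11*r + 30)/(r^2 - 6*r - 16)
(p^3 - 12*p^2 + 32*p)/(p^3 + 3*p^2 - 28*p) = (p - 8)/(p + 7)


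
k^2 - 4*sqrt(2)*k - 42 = (k - 7*sqrt(2))*(k + 3*sqrt(2))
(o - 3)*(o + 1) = o^2 - 2*o - 3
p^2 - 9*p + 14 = (p - 7)*(p - 2)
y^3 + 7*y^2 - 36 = (y - 2)*(y + 3)*(y + 6)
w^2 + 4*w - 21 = (w - 3)*(w + 7)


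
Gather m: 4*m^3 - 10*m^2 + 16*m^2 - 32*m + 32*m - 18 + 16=4*m^3 + 6*m^2 - 2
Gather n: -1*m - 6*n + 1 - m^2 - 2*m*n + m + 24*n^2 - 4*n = -m^2 + 24*n^2 + n*(-2*m - 10) + 1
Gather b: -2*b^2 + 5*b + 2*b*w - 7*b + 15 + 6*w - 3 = -2*b^2 + b*(2*w - 2) + 6*w + 12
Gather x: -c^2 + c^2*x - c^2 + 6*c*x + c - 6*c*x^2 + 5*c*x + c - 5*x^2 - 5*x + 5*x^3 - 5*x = -2*c^2 + 2*c + 5*x^3 + x^2*(-6*c - 5) + x*(c^2 + 11*c - 10)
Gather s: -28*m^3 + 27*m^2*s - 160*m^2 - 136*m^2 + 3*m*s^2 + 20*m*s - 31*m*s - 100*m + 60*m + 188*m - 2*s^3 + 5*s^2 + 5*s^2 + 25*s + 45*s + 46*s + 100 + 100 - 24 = -28*m^3 - 296*m^2 + 148*m - 2*s^3 + s^2*(3*m + 10) + s*(27*m^2 - 11*m + 116) + 176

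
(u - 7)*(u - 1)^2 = u^3 - 9*u^2 + 15*u - 7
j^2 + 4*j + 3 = (j + 1)*(j + 3)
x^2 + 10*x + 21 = (x + 3)*(x + 7)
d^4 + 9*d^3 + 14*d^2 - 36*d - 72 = (d - 2)*(d + 2)*(d + 3)*(d + 6)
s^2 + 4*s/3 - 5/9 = (s - 1/3)*(s + 5/3)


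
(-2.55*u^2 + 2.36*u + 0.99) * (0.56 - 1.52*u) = 3.876*u^3 - 5.0152*u^2 - 0.1832*u + 0.5544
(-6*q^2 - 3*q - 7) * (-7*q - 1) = 42*q^3 + 27*q^2 + 52*q + 7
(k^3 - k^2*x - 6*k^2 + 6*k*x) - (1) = k^3 - k^2*x - 6*k^2 + 6*k*x - 1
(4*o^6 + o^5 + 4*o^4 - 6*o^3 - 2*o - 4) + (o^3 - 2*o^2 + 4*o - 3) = 4*o^6 + o^5 + 4*o^4 - 5*o^3 - 2*o^2 + 2*o - 7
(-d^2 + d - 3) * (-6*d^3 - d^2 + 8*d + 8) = 6*d^5 - 5*d^4 + 9*d^3 + 3*d^2 - 16*d - 24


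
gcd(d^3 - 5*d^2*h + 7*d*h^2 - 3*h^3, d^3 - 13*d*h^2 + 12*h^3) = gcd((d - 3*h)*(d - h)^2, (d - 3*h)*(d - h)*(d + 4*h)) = d^2 - 4*d*h + 3*h^2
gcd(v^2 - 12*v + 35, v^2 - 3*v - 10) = v - 5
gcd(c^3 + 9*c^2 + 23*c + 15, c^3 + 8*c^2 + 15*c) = c^2 + 8*c + 15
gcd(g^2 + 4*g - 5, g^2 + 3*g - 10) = g + 5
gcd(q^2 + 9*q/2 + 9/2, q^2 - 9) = q + 3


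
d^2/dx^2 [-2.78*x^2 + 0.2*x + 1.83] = -5.56000000000000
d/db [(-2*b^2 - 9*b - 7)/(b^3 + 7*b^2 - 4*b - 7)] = (2*b^4 + 18*b^3 + 92*b^2 + 126*b + 35)/(b^6 + 14*b^5 + 41*b^4 - 70*b^3 - 82*b^2 + 56*b + 49)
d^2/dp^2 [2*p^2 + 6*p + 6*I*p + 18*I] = 4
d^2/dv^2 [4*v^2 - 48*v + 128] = 8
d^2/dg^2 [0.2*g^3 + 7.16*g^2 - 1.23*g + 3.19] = 1.2*g + 14.32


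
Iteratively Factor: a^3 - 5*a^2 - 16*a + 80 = (a + 4)*(a^2 - 9*a + 20) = (a - 4)*(a + 4)*(a - 5)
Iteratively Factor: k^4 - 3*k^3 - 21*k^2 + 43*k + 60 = (k - 5)*(k^3 + 2*k^2 - 11*k - 12) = (k - 5)*(k + 4)*(k^2 - 2*k - 3) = (k - 5)*(k + 1)*(k + 4)*(k - 3)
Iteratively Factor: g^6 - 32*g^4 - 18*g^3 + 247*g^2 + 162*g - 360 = (g - 1)*(g^5 + g^4 - 31*g^3 - 49*g^2 + 198*g + 360) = (g - 1)*(g + 3)*(g^4 - 2*g^3 - 25*g^2 + 26*g + 120) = (g - 1)*(g + 2)*(g + 3)*(g^3 - 4*g^2 - 17*g + 60) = (g - 1)*(g + 2)*(g + 3)*(g + 4)*(g^2 - 8*g + 15) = (g - 5)*(g - 1)*(g + 2)*(g + 3)*(g + 4)*(g - 3)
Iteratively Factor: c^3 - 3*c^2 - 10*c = (c - 5)*(c^2 + 2*c) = (c - 5)*(c + 2)*(c)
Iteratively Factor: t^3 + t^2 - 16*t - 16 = (t - 4)*(t^2 + 5*t + 4) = (t - 4)*(t + 4)*(t + 1)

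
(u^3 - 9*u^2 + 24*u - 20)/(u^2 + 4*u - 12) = (u^2 - 7*u + 10)/(u + 6)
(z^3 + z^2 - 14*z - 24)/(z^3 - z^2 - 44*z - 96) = (z^2 - 2*z - 8)/(z^2 - 4*z - 32)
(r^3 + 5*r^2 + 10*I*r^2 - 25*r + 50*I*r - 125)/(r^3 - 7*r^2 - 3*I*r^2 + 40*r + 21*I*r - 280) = (r^2 + 5*r*(1 + I) + 25*I)/(r^2 - r*(7 + 8*I) + 56*I)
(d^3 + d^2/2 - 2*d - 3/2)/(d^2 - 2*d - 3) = (2*d^2 - d - 3)/(2*(d - 3))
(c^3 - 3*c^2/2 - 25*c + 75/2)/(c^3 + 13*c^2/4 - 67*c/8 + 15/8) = 4*(c - 5)/(4*c - 1)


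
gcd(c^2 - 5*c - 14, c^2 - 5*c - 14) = c^2 - 5*c - 14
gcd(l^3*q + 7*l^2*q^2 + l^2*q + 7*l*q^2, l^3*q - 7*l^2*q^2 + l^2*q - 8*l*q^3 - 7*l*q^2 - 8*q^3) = l*q + q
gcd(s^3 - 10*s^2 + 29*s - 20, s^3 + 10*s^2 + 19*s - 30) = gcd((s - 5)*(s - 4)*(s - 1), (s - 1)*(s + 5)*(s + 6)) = s - 1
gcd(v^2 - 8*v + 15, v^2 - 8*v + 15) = v^2 - 8*v + 15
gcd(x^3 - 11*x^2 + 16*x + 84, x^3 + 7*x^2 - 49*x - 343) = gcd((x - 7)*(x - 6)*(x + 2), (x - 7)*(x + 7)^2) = x - 7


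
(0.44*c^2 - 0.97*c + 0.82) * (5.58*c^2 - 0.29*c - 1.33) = 2.4552*c^4 - 5.5402*c^3 + 4.2717*c^2 + 1.0523*c - 1.0906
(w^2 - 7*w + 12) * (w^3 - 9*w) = w^5 - 7*w^4 + 3*w^3 + 63*w^2 - 108*w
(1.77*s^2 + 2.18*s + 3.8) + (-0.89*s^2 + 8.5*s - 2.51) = 0.88*s^2 + 10.68*s + 1.29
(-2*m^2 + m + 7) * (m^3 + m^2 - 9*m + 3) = -2*m^5 - m^4 + 26*m^3 - 8*m^2 - 60*m + 21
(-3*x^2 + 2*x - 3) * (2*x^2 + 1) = -6*x^4 + 4*x^3 - 9*x^2 + 2*x - 3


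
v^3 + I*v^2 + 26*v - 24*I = (v - 4*I)*(v - I)*(v + 6*I)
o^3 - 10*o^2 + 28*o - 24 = (o - 6)*(o - 2)^2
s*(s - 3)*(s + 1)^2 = s^4 - s^3 - 5*s^2 - 3*s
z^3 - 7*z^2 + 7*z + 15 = (z - 5)*(z - 3)*(z + 1)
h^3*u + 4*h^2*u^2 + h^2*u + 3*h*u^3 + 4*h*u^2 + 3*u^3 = (h + u)*(h + 3*u)*(h*u + u)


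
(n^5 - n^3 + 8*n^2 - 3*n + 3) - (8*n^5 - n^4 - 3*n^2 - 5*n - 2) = -7*n^5 + n^4 - n^3 + 11*n^2 + 2*n + 5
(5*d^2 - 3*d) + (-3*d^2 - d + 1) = 2*d^2 - 4*d + 1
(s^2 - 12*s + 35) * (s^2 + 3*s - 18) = s^4 - 9*s^3 - 19*s^2 + 321*s - 630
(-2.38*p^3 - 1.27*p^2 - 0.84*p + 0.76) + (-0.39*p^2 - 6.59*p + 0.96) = -2.38*p^3 - 1.66*p^2 - 7.43*p + 1.72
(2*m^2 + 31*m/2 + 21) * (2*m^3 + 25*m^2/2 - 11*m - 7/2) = 4*m^5 + 56*m^4 + 855*m^3/4 + 85*m^2 - 1141*m/4 - 147/2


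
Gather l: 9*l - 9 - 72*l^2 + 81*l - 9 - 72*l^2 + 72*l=-144*l^2 + 162*l - 18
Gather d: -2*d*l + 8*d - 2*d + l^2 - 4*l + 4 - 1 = d*(6 - 2*l) + l^2 - 4*l + 3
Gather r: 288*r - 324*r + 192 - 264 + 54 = -36*r - 18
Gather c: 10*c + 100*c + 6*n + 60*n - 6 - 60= 110*c + 66*n - 66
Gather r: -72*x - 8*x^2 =-8*x^2 - 72*x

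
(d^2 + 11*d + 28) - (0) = d^2 + 11*d + 28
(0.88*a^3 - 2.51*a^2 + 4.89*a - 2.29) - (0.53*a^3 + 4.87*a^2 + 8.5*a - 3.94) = 0.35*a^3 - 7.38*a^2 - 3.61*a + 1.65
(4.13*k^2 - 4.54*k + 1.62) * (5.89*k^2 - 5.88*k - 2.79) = 24.3257*k^4 - 51.025*k^3 + 24.7143*k^2 + 3.141*k - 4.5198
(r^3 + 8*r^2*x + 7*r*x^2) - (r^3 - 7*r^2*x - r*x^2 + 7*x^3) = 15*r^2*x + 8*r*x^2 - 7*x^3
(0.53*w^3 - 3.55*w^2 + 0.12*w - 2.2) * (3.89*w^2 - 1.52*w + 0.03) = 2.0617*w^5 - 14.6151*w^4 + 5.8787*w^3 - 8.8469*w^2 + 3.3476*w - 0.066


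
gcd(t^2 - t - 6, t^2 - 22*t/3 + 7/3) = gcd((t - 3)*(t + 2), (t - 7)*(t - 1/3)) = 1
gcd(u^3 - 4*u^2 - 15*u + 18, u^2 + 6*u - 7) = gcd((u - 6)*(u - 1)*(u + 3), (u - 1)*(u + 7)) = u - 1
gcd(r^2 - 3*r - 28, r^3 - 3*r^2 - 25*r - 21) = r - 7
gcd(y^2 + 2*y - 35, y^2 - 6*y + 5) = y - 5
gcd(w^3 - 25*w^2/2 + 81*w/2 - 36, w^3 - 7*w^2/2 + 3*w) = w - 3/2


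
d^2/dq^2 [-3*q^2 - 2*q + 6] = -6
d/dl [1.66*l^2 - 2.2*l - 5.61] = 3.32*l - 2.2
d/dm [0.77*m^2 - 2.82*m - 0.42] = 1.54*m - 2.82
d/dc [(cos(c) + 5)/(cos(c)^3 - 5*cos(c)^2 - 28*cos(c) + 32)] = (-97*cos(c)/2 + 5*cos(2*c) + cos(3*c)/2 - 167)*sin(c)/(cos(c)^3 - 5*cos(c)^2 - 28*cos(c) + 32)^2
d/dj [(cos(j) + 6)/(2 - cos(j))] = -8*sin(j)/(cos(j) - 2)^2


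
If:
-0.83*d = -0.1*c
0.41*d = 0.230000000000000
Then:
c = 4.66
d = 0.56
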